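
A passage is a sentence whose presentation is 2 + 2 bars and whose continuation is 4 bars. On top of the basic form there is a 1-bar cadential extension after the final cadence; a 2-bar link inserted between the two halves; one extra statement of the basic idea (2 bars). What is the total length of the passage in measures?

13 measures

Basic sentence: 2 + 2 + 4 = 8 bars.
8 (basic form) + 1 (cadential extension) + 2 (link) + 2 (extra statement) = 13.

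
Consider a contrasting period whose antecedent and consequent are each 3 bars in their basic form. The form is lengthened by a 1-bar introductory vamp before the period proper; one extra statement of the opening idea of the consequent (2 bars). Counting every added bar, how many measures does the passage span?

Basic contrasting period: 3 + 3 = 6 bars.
6 (basic form) + 1 (introduction) + 2 (extra statement) = 9.

9 measures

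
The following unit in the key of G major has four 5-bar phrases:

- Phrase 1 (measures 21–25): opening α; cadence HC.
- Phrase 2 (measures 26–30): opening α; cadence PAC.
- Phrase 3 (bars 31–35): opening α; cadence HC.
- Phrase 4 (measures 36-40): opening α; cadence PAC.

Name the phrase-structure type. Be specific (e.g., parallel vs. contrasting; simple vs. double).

The cadence pattern HC–PAC–HC–PAC is weak–strong twice, and phrases 3–4 restate phrases 1–2: a period heard twice, not a double period (which would end weakly at phrase 2).

repeated period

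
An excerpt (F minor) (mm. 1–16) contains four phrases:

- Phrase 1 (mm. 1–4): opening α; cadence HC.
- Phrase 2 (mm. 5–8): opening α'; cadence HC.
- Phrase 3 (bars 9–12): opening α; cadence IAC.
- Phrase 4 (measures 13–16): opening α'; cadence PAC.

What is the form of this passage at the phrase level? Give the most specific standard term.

Four phrases in two halves: the first half (measures 1–8) ends with a half cadence, the second (bars 9–16) with a perfect authentic cadence — a large antecedent–consequent pair, i.e. a double period.
Phrase 3 begins with the same material as phrase 1, making it parallel.

parallel double period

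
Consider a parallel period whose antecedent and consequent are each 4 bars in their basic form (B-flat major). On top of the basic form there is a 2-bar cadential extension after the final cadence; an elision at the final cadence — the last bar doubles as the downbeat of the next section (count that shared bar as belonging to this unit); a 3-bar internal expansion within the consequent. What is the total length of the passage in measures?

13 measures

Basic parallel period: 4 + 4 = 8 bars.
8 (basic form) + 2 (cadential extension) + 3 (internal expansion) = 13.
The elision shares a bar with the next section but does not change this unit's count.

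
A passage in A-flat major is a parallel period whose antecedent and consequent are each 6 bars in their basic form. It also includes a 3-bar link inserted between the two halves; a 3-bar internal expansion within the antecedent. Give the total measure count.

18 measures

Basic parallel period: 6 + 6 = 12 bars.
12 (basic form) + 3 (link) + 3 (internal expansion) = 18.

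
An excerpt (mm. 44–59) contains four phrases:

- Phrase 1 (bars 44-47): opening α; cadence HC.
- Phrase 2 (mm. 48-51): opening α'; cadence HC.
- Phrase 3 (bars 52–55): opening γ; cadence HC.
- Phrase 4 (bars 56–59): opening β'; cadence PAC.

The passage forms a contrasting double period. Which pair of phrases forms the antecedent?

In a double period the first pair of phrases (ending half cadence) is the large antecedent and the second pair (ending perfect authentic cadence) is the large consequent; the antecedent is phrases 1 and 2.

phrases 1 and 2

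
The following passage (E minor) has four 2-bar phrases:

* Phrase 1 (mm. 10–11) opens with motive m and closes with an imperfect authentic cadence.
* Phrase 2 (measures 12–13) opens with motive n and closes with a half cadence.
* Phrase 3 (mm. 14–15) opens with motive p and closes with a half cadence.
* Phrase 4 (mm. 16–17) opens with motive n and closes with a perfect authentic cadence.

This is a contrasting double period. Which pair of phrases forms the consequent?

In a double period the first pair of phrases (ending half cadence) is the large antecedent and the second pair (ending perfect authentic cadence) is the large consequent; the consequent is phrases 3 and 4.

phrases 3 and 4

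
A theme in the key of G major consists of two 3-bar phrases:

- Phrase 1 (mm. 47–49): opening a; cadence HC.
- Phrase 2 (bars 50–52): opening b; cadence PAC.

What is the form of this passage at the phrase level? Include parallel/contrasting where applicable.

contrasting period

Phrase 1 ends with a half cadence (weaker) and phrase 2 with a perfect authentic cadence (stronger): antecedent + consequent = a period.
The two phrases open with different material (a / b), so the period is contrasting.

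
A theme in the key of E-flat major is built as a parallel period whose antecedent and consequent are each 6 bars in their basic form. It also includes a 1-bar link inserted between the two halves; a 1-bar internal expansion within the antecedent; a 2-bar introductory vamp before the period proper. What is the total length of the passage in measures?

Basic parallel period: 6 + 6 = 12 bars.
12 (basic form) + 1 (link) + 1 (internal expansion) + 2 (introduction) = 16.

16 measures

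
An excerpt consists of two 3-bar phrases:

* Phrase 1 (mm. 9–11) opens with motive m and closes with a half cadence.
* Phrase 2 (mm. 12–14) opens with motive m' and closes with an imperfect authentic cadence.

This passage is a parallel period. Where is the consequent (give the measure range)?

measures 12–14

The antecedent is the phrase ending with the weaker cadence (half cadence, phrase 1) and the consequent the one ending more conclusively (imperfect authentic cadence, phrase 2); the consequent is mm. 12–14.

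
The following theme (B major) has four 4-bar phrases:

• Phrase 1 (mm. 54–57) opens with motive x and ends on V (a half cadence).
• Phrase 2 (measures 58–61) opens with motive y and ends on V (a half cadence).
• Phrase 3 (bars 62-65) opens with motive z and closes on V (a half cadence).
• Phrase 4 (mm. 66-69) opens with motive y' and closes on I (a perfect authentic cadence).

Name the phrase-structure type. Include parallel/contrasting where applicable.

Four phrases in two halves: the first half (mm. 54-61) ends with a half cadence, the second (measures 62-69) with a perfect authentic cadence — a large antecedent–consequent pair, i.e. a double period.
Phrase 3 begins with different material from phrase 1, making it contrasting.

contrasting double period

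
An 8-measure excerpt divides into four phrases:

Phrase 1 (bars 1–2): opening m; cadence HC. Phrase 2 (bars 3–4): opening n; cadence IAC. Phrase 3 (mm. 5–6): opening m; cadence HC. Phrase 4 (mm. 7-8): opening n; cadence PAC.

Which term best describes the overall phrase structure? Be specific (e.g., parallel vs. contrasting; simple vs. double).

Four phrases in two halves: the first half (bars 1–4) ends with an imperfect authentic cadence, the second (mm. 5–8) with a perfect authentic cadence — a large antecedent–consequent pair, i.e. a double period.
Phrase 3 begins with the same material as phrase 1, making it parallel.

parallel double period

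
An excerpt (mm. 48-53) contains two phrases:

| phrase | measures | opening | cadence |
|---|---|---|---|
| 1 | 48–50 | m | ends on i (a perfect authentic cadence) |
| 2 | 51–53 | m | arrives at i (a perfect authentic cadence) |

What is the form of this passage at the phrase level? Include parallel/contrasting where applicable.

repeated phrase

Both phrases have the same opening (m) and the same cadence (perfect authentic cadence): the second is a restatement, not a consequent, so this is a repeated phrase rather than a period.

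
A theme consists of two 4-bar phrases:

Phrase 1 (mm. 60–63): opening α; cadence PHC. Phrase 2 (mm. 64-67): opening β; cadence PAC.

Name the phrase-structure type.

Phrase 1 ends with a Phrygian half cadence (weaker) and phrase 2 with a perfect authentic cadence (stronger): antecedent + consequent = a period.
The two phrases open with different material (α / β), so the period is contrasting.

contrasting period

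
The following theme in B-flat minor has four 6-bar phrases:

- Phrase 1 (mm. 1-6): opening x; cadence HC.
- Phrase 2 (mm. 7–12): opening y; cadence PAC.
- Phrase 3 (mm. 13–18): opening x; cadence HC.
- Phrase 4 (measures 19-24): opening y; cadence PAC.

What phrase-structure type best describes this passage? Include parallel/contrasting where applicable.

repeated period

The cadence pattern HC–PAC–HC–PAC is weak–strong twice, and phrases 3–4 restate phrases 1–2: a period heard twice, not a double period (which would end weakly at phrase 2).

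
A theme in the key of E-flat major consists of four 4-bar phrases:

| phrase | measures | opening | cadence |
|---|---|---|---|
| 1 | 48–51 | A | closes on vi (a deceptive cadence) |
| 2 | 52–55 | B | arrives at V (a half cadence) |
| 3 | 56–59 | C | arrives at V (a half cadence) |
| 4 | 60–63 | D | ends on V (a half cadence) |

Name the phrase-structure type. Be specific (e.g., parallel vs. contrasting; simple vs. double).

phrase group

Phrase 4 ends with a half cadence, no stronger than phrase 2's half cadence, so the four phrases do not form a double period; nor do phrases 3–4 duplicate 1–2, so it is not a repeated period. With no phrase reaching a conclusive cadence, the passage is a phrase group.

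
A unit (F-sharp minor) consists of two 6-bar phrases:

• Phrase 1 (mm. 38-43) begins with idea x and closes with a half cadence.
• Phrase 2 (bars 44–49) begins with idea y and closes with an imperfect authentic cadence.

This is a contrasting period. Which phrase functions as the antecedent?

phrase 1

The phrase ending with the weaker cadence (half cadence) is the antecedent; the one ending more conclusively (imperfect authentic cadence) is the consequent. The antecedent is phrase 1.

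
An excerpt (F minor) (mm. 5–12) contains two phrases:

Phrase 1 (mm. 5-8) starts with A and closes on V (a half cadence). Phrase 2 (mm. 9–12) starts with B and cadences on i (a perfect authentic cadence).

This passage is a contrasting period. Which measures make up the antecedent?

The antecedent is the phrase ending with the weaker cadence (half cadence, phrase 1) and the consequent the one ending more conclusively (perfect authentic cadence, phrase 2); the antecedent is bars 5–8.

measures 5–8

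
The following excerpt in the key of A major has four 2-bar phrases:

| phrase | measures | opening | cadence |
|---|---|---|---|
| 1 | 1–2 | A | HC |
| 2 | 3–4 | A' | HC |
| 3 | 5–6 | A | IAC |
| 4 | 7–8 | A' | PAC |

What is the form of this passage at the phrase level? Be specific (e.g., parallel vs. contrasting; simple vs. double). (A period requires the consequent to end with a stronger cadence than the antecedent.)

Four phrases in two halves: the first half (measures 1–4) ends with a half cadence, the second (bars 5–8) with a perfect authentic cadence — a large antecedent–consequent pair, i.e. a double period.
Phrase 3 begins with the same material as phrase 1, making it parallel.

parallel double period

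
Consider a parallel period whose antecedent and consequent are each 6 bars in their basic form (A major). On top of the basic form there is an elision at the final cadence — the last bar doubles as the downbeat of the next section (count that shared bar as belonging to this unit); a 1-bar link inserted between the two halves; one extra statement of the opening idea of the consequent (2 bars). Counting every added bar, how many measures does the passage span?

Basic parallel period: 6 + 6 = 12 bars.
12 (basic form) + 1 (link) + 2 (extra statement) = 15.
The elision shares a bar with the next section but does not change this unit's count.

15 measures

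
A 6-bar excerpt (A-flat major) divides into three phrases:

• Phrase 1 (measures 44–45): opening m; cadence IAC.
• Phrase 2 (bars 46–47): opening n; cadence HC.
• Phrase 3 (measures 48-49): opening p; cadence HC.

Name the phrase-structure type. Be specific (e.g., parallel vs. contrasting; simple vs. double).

phrase group

The final phrase closes with a half cadence, which is not stronger than the preceding half cadence; the 3 phrases lack an overall antecedent–consequent design and so form a phrase group.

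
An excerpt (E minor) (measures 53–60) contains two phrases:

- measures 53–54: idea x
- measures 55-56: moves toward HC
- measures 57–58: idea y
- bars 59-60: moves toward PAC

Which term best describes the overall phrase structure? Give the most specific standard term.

contrasting period

Phrase 1 ends with a half cadence (weaker) and phrase 2 with a perfect authentic cadence (stronger): antecedent + consequent = a period.
The two phrases open with different material (x / y), so the period is contrasting.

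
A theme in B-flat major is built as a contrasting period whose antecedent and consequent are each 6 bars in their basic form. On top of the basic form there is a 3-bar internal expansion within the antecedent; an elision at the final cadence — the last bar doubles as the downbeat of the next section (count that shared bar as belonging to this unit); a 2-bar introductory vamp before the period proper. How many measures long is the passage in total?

17 measures

Basic contrasting period: 6 + 6 = 12 bars.
12 (basic form) + 3 (internal expansion) + 2 (introduction) = 17.
The elision shares a bar with the next section but does not change this unit's count.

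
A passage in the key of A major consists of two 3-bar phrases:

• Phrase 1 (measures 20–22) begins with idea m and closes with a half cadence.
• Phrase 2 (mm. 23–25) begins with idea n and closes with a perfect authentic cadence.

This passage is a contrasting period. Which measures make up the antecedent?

The antecedent is the phrase ending with the weaker cadence (half cadence, phrase 1) and the consequent the one ending more conclusively (perfect authentic cadence, phrase 2); the antecedent is bars 20–22.

measures 20–22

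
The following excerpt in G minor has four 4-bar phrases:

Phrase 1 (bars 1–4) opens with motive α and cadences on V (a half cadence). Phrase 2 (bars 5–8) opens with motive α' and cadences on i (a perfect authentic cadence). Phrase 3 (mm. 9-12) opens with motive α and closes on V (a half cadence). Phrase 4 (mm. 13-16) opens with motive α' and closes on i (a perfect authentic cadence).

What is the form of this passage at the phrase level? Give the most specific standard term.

The cadence pattern HC–PAC–HC–PAC is weak–strong twice, and phrases 3–4 restate phrases 1–2: a period heard twice, not a double period (which would end weakly at phrase 2).

repeated period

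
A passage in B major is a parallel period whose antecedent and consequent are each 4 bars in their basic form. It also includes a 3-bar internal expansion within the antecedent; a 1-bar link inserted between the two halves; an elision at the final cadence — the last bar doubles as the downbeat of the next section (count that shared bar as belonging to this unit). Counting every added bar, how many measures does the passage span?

12 measures

Basic parallel period: 4 + 4 = 8 bars.
8 (basic form) + 3 (internal expansion) + 1 (link) = 12.
The elision shares a bar with the next section but does not change this unit's count.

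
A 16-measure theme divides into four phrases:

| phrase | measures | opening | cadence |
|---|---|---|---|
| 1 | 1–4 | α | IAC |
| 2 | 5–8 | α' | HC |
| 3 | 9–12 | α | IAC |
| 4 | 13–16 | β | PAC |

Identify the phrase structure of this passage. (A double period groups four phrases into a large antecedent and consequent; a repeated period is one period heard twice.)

Four phrases in two halves: the first half (bars 1-8) ends with a half cadence, the second (measures 9-16) with a perfect authentic cadence — a large antecedent–consequent pair, i.e. a double period.
Phrase 3 begins with the same material as phrase 1, making it parallel.

parallel double period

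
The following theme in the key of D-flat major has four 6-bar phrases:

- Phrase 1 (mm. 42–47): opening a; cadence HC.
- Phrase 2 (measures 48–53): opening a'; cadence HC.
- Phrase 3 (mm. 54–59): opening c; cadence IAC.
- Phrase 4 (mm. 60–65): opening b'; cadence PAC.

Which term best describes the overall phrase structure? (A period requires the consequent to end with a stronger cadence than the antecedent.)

contrasting double period

Four phrases in two halves: the first half (mm. 42–53) ends with a half cadence, the second (bars 54–65) with a perfect authentic cadence — a large antecedent–consequent pair, i.e. a double period.
Phrase 3 begins with different material from phrase 1, making it contrasting.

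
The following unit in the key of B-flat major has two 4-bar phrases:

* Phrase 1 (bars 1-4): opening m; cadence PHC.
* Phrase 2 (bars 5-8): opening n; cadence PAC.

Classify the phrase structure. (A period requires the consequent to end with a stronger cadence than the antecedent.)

contrasting period

Phrase 1 ends with a Phrygian half cadence (weaker) and phrase 2 with a perfect authentic cadence (stronger): antecedent + consequent = a period.
The two phrases open with different material (m / n), so the period is contrasting.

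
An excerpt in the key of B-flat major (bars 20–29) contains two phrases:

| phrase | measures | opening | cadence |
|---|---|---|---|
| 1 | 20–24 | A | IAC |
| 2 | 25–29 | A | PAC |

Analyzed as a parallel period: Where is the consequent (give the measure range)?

measures 25–29

The antecedent is the phrase ending with the weaker cadence (imperfect authentic cadence, phrase 1) and the consequent the one ending more conclusively (perfect authentic cadence, phrase 2); the consequent is bars 25-29.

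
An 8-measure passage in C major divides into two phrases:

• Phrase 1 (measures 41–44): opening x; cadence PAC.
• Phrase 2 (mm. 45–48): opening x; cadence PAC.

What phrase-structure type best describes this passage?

repeated phrase

Both phrases have the same opening (x) and the same cadence (perfect authentic cadence): the second is a restatement, not a consequent, so this is a repeated phrase rather than a period.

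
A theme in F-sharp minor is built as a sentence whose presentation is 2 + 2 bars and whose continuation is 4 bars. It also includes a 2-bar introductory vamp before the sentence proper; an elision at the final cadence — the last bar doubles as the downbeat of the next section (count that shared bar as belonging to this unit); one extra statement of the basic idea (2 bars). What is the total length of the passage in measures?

12 measures

Basic sentence: 2 + 2 + 4 = 8 bars.
8 (basic form) + 2 (introduction) + 2 (extra statement) = 12.
The elision shares a bar with the next section but does not change this unit's count.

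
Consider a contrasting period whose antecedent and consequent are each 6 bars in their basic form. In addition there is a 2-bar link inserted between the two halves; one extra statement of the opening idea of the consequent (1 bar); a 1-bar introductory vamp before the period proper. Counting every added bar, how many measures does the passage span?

Basic contrasting period: 6 + 6 = 12 bars.
12 (basic form) + 2 (link) + 1 (extra statement) + 1 (introduction) = 16.

16 measures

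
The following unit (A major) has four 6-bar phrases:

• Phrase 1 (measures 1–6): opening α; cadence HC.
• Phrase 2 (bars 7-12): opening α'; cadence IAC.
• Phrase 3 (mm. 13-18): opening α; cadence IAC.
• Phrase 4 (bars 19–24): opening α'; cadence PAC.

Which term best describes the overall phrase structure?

parallel double period

Four phrases in two halves: the first half (bars 1–12) ends with an imperfect authentic cadence, the second (bars 13-24) with a perfect authentic cadence — a large antecedent–consequent pair, i.e. a double period.
Phrase 3 begins with the same material as phrase 1, making it parallel.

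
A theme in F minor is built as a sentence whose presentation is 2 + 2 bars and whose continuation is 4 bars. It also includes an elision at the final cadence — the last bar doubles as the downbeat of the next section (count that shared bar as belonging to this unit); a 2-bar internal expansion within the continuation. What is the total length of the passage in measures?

10 measures

Basic sentence: 2 + 2 + 4 = 8 bars.
8 (basic form) + 2 (internal expansion) = 10.
The elision shares a bar with the next section but does not change this unit's count.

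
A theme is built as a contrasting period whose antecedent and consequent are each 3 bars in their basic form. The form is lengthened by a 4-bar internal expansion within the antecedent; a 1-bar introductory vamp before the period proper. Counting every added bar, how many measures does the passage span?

11 measures

Basic contrasting period: 3 + 3 = 6 bars.
6 (basic form) + 4 (internal expansion) + 1 (introduction) = 11.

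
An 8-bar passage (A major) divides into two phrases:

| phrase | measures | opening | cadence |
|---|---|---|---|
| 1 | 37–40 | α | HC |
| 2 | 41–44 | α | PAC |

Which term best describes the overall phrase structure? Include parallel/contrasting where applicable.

Phrase 1 ends with a half cadence (weaker) and phrase 2 with a perfect authentic cadence (stronger): antecedent + consequent = a period.
The two phrases open with the same material (α / α), so the period is parallel.

parallel period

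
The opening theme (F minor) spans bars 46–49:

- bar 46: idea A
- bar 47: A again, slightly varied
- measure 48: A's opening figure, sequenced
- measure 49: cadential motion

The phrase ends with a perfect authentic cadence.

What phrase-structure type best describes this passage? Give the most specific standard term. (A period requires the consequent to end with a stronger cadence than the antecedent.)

sentence

Basic idea (bar 46) + its repetition (measure 47) form the presentation; fragmentation and cadence (mm. 48–49) form the continuation — the 4-bar whole is a sentence.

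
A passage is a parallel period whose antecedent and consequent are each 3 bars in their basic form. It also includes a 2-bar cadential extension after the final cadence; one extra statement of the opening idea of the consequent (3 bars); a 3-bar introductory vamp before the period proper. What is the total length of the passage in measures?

14 measures

Basic parallel period: 3 + 3 = 6 bars.
6 (basic form) + 2 (cadential extension) + 3 (extra statement) + 3 (introduction) = 14.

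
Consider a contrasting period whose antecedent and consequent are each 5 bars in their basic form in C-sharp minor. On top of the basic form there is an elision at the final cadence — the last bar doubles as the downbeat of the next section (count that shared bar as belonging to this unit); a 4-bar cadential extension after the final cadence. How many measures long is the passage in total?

Basic contrasting period: 5 + 5 = 10 bars.
10 (basic form) + 4 (cadential extension) = 14.
The elision shares a bar with the next section but does not change this unit's count.

14 measures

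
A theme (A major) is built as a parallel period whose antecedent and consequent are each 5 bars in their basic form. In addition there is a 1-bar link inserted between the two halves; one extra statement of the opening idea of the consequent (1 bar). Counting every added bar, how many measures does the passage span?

Basic parallel period: 5 + 5 = 10 bars.
10 (basic form) + 1 (link) + 1 (extra statement) = 12.

12 measures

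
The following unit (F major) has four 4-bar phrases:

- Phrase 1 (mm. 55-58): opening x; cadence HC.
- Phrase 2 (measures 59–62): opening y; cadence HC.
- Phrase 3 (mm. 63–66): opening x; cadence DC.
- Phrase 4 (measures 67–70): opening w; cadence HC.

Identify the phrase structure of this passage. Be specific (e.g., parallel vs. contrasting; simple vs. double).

phrase group

Phrase 4 ends with a half cadence, no stronger than phrase 2's half cadence, so the four phrases do not form a double period; nor do phrases 3–4 duplicate 1–2, so it is not a repeated period. With no phrase reaching a conclusive cadence, the passage is a phrase group.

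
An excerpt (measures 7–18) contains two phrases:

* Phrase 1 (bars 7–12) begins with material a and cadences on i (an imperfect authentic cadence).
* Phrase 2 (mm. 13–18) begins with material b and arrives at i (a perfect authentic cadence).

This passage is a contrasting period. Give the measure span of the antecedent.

The antecedent is the phrase ending with the weaker cadence (imperfect authentic cadence, phrase 1) and the consequent the one ending more conclusively (perfect authentic cadence, phrase 2); the antecedent is mm. 7–12.

measures 7–12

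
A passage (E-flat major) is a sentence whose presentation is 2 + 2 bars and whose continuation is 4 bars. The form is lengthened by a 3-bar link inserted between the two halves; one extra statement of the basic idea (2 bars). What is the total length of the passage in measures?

Basic sentence: 2 + 2 + 4 = 8 bars.
8 (basic form) + 3 (link) + 2 (extra statement) = 13.

13 measures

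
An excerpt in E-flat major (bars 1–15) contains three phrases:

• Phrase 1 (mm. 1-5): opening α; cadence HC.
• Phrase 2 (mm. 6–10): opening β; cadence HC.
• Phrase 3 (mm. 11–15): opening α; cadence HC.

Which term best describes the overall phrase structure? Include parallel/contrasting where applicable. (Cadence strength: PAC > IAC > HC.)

phrase group

The final phrase closes with a half cadence, which is not stronger than the preceding half cadence; the 3 phrases lack an overall antecedent–consequent design and so form a phrase group.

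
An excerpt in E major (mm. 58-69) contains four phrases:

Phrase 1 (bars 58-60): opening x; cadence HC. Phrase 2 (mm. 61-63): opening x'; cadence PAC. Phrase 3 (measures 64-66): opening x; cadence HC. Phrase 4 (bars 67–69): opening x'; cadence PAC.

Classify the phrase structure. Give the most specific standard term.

repeated period

The cadence pattern HC–PAC–HC–PAC is weak–strong twice, and phrases 3–4 restate phrases 1–2: a period heard twice, not a double period (which would end weakly at phrase 2).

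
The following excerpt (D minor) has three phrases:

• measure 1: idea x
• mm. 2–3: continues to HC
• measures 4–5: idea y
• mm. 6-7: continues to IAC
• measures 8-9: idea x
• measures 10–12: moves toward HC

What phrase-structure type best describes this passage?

The final phrase closes with a half cadence, which is not stronger than the preceding imperfect authentic cadence; the 3 phrases lack an overall antecedent–consequent design and so form a phrase group.

phrase group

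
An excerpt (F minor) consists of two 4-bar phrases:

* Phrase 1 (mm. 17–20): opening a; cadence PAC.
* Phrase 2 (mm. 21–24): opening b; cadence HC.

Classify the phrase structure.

phrase group

The second phrase closes with a half cadence, which is not stronger than the first phrase's perfect authentic cadence; without a weak→strong cadential pair there is no antecedent–consequent relationship, so this is a phrase group rather than a period.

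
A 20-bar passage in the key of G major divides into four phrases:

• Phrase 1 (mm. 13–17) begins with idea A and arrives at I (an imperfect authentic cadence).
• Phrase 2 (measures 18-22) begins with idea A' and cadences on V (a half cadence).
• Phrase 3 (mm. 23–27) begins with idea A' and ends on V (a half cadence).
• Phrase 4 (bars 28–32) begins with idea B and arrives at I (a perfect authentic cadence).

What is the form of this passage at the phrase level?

parallel double period

Four phrases in two halves: the first half (measures 13–22) ends with a half cadence, the second (measures 23–32) with a perfect authentic cadence — a large antecedent–consequent pair, i.e. a double period.
Phrase 3 begins with the same material as phrase 1, making it parallel.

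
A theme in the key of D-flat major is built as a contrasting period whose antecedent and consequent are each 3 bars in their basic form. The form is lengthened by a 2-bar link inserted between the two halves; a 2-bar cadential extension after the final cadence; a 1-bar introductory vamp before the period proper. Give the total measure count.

Basic contrasting period: 3 + 3 = 6 bars.
6 (basic form) + 2 (link) + 2 (cadential extension) + 1 (introduction) = 11.

11 measures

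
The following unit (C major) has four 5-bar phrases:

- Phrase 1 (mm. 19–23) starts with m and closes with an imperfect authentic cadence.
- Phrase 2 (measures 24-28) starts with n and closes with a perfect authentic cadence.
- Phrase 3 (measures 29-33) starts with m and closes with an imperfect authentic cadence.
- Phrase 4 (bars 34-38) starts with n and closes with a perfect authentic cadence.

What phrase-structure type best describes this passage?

The cadence pattern IAC–PAC–IAC–PAC is weak–strong twice, and phrases 3–4 restate phrases 1–2: a period heard twice, not a double period (which would end weakly at phrase 2).

repeated period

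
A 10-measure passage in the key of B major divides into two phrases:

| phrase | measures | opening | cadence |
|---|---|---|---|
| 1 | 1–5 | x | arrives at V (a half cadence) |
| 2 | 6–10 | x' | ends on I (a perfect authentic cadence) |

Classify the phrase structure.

Phrase 1 ends with a half cadence (weaker) and phrase 2 with a perfect authentic cadence (stronger): antecedent + consequent = a period.
The two phrases open with the same material (x / x'), so the period is parallel.

parallel period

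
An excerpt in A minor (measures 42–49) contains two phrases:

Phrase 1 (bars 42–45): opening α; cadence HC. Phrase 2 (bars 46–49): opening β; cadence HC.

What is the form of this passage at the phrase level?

The second phrase closes with a half cadence, which is not stronger than the first phrase's half cadence; without a weak→strong cadential pair there is no antecedent–consequent relationship, so this is a phrase group rather than a period.

phrase group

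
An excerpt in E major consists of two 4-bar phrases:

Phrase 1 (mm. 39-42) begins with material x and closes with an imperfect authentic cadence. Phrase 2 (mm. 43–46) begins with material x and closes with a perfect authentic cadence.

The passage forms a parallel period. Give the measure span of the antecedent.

measures 39–42

The phrase ending with the weaker cadence (imperfect authentic cadence) is the antecedent; the one ending more conclusively (perfect authentic cadence) is the consequent. The antecedent is measures 39–42.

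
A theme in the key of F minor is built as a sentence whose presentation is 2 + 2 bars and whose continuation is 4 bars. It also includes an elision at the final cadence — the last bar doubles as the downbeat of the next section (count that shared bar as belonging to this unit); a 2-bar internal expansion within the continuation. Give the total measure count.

Basic sentence: 2 + 2 + 4 = 8 bars.
8 (basic form) + 2 (internal expansion) = 10.
The elision shares a bar with the next section but does not change this unit's count.

10 measures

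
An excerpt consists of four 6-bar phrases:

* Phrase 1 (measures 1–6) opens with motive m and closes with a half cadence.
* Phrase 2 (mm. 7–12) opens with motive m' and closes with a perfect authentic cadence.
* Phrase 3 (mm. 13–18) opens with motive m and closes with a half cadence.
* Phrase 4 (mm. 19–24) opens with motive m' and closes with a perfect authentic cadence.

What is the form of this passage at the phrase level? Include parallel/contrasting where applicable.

The cadence pattern HC–PAC–HC–PAC is weak–strong twice, and phrases 3–4 restate phrases 1–2: a period heard twice, not a double period (which would end weakly at phrase 2).

repeated period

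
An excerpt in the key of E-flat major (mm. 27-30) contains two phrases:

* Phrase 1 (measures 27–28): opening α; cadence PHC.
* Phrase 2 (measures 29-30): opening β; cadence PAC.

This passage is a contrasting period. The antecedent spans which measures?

measures 27–28

The antecedent is the phrase ending with the weaker cadence (Phrygian half cadence, phrase 1) and the consequent the one ending more conclusively (perfect authentic cadence, phrase 2); the antecedent is measures 27–28.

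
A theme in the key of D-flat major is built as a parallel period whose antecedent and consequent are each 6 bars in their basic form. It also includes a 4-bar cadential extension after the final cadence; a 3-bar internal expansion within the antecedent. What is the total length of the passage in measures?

19 measures

Basic parallel period: 6 + 6 = 12 bars.
12 (basic form) + 4 (cadential extension) + 3 (internal expansion) = 19.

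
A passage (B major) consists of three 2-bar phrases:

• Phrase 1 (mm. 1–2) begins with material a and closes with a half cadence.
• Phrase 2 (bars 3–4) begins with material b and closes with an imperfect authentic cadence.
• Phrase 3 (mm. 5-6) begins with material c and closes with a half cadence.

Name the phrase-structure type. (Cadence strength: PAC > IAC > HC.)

The final phrase closes with a half cadence, which is not stronger than the preceding imperfect authentic cadence; the 3 phrases lack an overall antecedent–consequent design and so form a phrase group.

phrase group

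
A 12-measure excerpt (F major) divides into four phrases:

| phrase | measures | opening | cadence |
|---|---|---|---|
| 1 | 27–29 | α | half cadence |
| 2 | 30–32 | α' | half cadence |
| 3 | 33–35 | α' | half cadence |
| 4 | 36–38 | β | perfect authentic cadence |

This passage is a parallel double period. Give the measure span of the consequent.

measures 33–38

In a double period the four phrases pair into a large antecedent (phrases 1–2, ending half cadence) and a large consequent (phrases 3–4, ending perfect authentic cadence). The consequent spans bars 33-38.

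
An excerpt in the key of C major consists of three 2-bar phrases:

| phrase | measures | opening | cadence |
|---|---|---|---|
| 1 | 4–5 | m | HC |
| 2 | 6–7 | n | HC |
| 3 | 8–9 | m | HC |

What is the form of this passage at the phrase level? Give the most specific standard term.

phrase group

The final phrase closes with a half cadence, which is not stronger than the preceding half cadence; the 3 phrases lack an overall antecedent–consequent design and so form a phrase group.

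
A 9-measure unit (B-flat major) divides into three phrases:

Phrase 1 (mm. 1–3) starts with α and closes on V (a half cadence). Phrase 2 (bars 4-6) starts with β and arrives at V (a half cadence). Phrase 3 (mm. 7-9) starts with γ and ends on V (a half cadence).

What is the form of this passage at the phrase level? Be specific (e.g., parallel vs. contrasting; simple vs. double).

phrase group

The final phrase closes with a half cadence, which is not stronger than the preceding half cadence; the 3 phrases lack an overall antecedent–consequent design and so form a phrase group.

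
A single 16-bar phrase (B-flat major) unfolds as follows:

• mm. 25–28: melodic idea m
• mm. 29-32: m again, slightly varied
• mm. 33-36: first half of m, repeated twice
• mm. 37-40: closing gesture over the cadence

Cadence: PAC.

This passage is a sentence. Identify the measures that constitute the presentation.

The presentation of a sentence is the basic idea (mm. 25–28) plus its repetition (measures 29–32); the presentation is therefore mm. 25-32.

measures 25–32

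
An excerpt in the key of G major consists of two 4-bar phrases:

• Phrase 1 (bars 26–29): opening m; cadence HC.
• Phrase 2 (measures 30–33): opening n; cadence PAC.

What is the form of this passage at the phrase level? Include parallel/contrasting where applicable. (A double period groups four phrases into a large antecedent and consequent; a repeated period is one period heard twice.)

contrasting period

Phrase 1 ends with a half cadence (weaker) and phrase 2 with a perfect authentic cadence (stronger): antecedent + consequent = a period.
The two phrases open with different material (m / n), so the period is contrasting.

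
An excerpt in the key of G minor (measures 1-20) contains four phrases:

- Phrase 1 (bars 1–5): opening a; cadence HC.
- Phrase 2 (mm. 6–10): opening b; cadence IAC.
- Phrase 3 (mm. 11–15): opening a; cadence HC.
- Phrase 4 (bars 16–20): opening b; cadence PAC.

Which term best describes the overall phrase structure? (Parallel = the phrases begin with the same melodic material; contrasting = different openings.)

parallel double period

Four phrases in two halves: the first half (measures 1–10) ends with an imperfect authentic cadence, the second (measures 11-20) with a perfect authentic cadence — a large antecedent–consequent pair, i.e. a double period.
Phrase 3 begins with the same material as phrase 1, making it parallel.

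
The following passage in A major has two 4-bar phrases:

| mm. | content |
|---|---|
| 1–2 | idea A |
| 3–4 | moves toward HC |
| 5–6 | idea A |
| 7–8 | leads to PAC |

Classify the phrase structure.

Phrase 1 ends with a half cadence (weaker) and phrase 2 with a perfect authentic cadence (stronger): antecedent + consequent = a period.
The two phrases open with the same material (A / A), so the period is parallel.

parallel period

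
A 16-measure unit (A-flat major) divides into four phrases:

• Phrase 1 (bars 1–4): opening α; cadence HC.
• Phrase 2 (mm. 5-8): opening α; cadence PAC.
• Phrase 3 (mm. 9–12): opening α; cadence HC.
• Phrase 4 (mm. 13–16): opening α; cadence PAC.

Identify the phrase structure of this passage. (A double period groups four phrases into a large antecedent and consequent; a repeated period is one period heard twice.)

repeated period

The cadence pattern HC–PAC–HC–PAC is weak–strong twice, and phrases 3–4 restate phrases 1–2: a period heard twice, not a double period (which would end weakly at phrase 2).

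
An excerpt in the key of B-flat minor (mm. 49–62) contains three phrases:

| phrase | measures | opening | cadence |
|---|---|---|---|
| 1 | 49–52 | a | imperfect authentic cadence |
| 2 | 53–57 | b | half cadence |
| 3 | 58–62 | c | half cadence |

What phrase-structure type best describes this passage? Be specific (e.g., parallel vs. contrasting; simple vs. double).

The final phrase closes with a half cadence, which is not stronger than the preceding half cadence; the 3 phrases lack an overall antecedent–consequent design and so form a phrase group.

phrase group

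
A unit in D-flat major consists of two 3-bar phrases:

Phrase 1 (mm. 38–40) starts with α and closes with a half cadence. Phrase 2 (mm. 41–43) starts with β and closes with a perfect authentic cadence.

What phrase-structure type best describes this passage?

contrasting period

Phrase 1 ends with a half cadence (weaker) and phrase 2 with a perfect authentic cadence (stronger): antecedent + consequent = a period.
The two phrases open with different material (α / β), so the period is contrasting.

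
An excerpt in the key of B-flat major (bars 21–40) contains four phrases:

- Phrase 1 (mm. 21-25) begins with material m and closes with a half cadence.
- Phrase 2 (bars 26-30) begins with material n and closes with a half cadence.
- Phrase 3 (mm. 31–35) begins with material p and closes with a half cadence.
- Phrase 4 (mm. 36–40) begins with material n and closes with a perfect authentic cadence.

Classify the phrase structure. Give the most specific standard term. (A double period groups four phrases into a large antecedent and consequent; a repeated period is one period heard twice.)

contrasting double period

Four phrases in two halves: the first half (mm. 21–30) ends with a half cadence, the second (measures 31–40) with a perfect authentic cadence — a large antecedent–consequent pair, i.e. a double period.
Phrase 3 begins with different material from phrase 1, making it contrasting.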